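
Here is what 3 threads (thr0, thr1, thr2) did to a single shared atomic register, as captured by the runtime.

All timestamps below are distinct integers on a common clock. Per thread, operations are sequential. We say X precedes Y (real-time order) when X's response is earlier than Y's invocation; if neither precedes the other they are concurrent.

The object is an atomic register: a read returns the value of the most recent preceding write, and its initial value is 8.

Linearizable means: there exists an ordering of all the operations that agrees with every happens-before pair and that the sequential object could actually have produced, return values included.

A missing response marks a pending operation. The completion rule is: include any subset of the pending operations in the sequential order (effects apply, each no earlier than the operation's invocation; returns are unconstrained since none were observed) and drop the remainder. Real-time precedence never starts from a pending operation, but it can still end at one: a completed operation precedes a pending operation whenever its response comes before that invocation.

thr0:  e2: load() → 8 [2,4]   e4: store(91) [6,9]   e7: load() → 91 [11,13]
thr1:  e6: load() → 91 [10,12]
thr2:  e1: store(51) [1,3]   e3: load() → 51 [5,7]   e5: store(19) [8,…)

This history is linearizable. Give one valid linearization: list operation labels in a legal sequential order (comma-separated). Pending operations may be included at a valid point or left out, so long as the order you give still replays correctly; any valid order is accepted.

e2, e1, e3, e4, e6, e7

step 1: e2 load() → 8 — value 8
step 2: e1 store(51) — value 51
step 3: e3 load() → 51 — value 51
step 4: e4 store(91) — value 91
step 5: e6 load() → 91 — value 91
step 6: e7 load() → 91 — value 91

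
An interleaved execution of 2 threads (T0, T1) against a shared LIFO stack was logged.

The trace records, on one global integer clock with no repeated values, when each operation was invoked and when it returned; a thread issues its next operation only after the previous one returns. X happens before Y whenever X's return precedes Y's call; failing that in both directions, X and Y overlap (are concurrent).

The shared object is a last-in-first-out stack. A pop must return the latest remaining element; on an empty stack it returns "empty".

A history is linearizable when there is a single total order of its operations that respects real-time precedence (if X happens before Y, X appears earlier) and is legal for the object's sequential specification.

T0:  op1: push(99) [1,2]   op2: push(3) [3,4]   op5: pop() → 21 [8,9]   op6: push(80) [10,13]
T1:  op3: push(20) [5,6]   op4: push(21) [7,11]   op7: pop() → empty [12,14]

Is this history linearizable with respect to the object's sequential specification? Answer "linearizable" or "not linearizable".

not linearizable

prefix check: 1..13 passes, 1..14 fails once op7's time-14 response joins
5 orders of the 7 completed LIFO stack ops respect real time; none is legal
e.g. op1, op2, op3, op4, op5, op6, op7: illegal at step 7, since op7 pop() → empty cannot apply there
e.g. op1, op2, op3, op4, op5, op7, op6: illegal at step 6, since op7 pop() → empty cannot apply there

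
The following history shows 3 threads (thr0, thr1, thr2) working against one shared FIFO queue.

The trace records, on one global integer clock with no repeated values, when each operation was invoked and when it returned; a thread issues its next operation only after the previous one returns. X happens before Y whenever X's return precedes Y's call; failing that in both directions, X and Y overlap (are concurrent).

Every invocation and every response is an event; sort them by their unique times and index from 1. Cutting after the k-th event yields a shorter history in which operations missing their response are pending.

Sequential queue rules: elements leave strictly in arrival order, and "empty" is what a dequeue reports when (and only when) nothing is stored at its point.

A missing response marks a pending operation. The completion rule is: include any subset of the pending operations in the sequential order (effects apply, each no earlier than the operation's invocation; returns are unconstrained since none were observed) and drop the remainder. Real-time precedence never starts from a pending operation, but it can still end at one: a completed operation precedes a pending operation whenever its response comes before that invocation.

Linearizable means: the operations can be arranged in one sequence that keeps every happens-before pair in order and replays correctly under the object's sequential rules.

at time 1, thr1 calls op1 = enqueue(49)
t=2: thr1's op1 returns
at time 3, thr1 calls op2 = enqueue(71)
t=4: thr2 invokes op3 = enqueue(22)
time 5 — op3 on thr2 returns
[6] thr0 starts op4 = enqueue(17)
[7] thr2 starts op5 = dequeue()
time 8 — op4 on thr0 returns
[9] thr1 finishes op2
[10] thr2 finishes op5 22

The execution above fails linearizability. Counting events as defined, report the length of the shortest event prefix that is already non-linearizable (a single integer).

10

events 1..9 are linearizable; a witness order is op1, op2, op3, op4:
after step 1 (op1 enqueue(49)): queue <49>
after step 2 (op2 enqueue(71)): queue <49,71>
after step 3 (op3 enqueue(22)): queue <49,71,22>
after step 4 (op4 enqueue(17)): queue <49,71,22,17>
once event 10 joins (op5's response, time 10), exhaustive search finds no witness
one such order, op1, op2, op3, op4, op5, breaks at step 5 where op5 dequeue() → 22 is illegal
one such order, op1, op2, op3, op5, op4, breaks at step 4 where op5 dequeue() → 22 is illegal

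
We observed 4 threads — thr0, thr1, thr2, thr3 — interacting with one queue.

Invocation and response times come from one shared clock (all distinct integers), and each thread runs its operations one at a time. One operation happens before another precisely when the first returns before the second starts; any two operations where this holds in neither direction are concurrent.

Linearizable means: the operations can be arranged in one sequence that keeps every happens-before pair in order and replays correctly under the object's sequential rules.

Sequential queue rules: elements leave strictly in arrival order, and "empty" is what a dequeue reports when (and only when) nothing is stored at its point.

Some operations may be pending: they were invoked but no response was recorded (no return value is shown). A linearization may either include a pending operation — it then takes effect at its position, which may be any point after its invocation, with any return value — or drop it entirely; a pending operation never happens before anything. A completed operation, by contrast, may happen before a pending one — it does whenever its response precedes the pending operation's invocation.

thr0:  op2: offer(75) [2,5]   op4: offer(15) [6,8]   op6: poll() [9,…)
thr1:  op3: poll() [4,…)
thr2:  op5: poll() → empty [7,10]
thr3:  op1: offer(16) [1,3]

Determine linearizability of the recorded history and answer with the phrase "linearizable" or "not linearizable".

not linearizable

already the first 10 events (up to op5's response at time 10) admit no linearization; the first 9 still do
no legal order exists: 4 real-time-consistent candidates over 4 completed queue operations, all rejected
include/drop combinations of the 2 pending operations (op3, op6) were all tried; none helps
e.g. op1, op2, op4, op5 (pending dropped): illegal at step 4, since op5 poll() → empty cannot apply there
e.g. op1, op2, op5, op4 (pending dropped): illegal at step 3, since op5 poll() → empty cannot apply there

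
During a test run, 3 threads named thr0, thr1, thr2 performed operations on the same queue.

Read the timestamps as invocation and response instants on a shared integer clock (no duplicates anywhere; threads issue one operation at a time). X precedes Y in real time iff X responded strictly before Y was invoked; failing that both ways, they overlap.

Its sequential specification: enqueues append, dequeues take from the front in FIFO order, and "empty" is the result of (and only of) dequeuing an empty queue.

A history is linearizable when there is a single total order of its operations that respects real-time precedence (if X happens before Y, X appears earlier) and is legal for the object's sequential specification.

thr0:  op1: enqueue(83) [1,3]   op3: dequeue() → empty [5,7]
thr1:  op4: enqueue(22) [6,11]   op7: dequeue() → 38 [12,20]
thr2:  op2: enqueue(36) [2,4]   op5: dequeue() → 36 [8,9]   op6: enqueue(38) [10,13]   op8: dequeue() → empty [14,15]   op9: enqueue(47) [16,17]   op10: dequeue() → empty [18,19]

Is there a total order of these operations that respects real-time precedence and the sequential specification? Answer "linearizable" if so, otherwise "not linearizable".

not linearizable

the violation lands at event 7, op3's response at time 7: events 1..6 linearize, events 1..7 do not
all 2 real-time-respecting orders fail — 3 completed queue operations, no legal replay
include/drop combinations of the 1 pending operation (op4) were all tried; none helps
for example op1, op2, op3 (pending dropped) fails at step 3: op3 dequeue() → empty is not legal there
for example op2, op1, op3 (pending dropped) fails at step 3: op3 dequeue() → empty is not legal there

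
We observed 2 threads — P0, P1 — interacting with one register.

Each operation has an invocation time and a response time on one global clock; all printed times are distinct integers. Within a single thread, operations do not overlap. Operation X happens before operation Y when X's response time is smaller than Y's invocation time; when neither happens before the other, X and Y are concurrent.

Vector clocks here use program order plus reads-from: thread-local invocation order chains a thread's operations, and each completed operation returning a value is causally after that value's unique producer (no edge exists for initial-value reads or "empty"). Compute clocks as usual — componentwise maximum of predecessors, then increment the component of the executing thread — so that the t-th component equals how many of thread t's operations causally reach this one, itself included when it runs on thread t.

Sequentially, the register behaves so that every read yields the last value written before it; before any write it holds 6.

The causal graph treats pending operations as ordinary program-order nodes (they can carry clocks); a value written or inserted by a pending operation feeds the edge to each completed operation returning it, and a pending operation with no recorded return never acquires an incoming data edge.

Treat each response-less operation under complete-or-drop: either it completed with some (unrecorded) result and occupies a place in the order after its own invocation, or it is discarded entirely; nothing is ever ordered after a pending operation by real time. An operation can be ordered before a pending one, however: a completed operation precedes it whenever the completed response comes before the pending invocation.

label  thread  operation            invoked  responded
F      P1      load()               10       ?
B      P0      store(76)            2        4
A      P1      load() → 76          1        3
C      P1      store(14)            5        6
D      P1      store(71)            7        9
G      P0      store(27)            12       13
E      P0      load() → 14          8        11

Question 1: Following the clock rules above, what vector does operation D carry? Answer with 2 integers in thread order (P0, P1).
Answer: (1, 3)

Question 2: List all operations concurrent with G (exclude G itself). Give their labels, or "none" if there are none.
Answer: F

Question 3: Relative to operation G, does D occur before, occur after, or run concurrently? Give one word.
Answer: before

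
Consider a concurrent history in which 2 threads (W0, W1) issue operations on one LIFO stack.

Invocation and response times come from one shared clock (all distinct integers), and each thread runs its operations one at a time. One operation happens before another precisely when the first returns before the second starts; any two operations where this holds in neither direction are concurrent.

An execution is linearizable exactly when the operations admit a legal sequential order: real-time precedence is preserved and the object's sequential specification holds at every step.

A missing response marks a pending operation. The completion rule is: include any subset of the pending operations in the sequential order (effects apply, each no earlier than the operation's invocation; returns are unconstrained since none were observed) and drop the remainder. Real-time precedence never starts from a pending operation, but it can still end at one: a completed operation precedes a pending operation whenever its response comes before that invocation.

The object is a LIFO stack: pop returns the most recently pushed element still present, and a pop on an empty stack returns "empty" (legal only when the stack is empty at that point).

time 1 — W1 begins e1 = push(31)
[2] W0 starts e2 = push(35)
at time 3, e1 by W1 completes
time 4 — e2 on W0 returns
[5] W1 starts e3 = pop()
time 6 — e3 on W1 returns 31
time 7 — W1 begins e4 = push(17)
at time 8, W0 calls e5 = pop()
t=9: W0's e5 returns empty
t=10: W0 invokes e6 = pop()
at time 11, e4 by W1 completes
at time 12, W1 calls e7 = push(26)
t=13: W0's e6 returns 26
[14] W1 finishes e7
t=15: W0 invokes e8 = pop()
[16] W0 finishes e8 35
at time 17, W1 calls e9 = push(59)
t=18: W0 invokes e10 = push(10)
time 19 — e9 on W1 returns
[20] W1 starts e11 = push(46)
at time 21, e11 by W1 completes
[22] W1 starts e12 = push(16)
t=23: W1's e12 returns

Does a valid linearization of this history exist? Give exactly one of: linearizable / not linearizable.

not linearizable

already the first 9 events (up to e5's response at time 9) admit no linearization; the first 8 still do
all 2 real-time-respecting orders fail — 4 completed LIFO stack operations, no legal replay
include/drop combinations of the 1 pending operation (e4) were all tried; none helps
e.g. e1, e2, e3, e5 (pending dropped): illegal at step 3, since e3 pop() → 31 cannot apply there
e.g. e2, e1, e3, e5 (pending dropped): illegal at step 4, since e5 pop() → empty cannot apply there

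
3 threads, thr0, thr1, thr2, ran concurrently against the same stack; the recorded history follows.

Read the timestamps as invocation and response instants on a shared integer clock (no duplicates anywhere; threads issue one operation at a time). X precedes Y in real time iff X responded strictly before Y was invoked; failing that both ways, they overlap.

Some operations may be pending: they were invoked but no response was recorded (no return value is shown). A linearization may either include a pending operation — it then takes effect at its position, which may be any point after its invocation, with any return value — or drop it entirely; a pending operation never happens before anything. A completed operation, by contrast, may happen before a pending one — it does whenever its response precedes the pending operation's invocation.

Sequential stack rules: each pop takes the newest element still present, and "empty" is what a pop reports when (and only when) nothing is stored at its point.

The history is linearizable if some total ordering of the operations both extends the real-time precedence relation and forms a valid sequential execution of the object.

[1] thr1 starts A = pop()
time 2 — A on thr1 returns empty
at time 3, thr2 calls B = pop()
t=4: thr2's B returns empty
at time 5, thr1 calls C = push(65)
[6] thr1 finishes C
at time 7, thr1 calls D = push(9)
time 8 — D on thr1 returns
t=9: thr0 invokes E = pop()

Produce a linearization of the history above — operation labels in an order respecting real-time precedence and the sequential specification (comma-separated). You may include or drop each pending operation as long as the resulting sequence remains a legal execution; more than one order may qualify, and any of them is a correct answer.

after step 1 (A pop() → empty): stack <>
after step 2 (B pop() → empty): stack <>
after step 3 (C push(65)): stack <65>
after step 4 (D push(9)): stack <65,9>

A, B, C, D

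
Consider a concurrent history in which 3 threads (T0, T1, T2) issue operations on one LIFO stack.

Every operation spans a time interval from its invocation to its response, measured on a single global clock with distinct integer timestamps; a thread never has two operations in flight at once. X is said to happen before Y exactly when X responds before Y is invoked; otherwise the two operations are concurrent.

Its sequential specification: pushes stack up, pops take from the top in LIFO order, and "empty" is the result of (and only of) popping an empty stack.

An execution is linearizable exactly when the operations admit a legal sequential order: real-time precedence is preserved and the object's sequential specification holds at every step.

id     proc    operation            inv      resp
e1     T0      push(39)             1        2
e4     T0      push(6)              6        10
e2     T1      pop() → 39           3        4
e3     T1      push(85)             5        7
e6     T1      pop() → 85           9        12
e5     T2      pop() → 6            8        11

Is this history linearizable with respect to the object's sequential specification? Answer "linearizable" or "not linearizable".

witness order: e1, e2, e3, e4, e5, e6
after step 1 (e1 push(39)): stack <39>
after step 2 (e2 pop() → 39): stack <>
after step 3 (e3 push(85)): stack <85>
after step 4 (e4 push(6)): stack <85,6>
after step 5 (e5 pop() → 6): stack <85>
after step 6 (e6 pop() → 85): stack <>

linearizable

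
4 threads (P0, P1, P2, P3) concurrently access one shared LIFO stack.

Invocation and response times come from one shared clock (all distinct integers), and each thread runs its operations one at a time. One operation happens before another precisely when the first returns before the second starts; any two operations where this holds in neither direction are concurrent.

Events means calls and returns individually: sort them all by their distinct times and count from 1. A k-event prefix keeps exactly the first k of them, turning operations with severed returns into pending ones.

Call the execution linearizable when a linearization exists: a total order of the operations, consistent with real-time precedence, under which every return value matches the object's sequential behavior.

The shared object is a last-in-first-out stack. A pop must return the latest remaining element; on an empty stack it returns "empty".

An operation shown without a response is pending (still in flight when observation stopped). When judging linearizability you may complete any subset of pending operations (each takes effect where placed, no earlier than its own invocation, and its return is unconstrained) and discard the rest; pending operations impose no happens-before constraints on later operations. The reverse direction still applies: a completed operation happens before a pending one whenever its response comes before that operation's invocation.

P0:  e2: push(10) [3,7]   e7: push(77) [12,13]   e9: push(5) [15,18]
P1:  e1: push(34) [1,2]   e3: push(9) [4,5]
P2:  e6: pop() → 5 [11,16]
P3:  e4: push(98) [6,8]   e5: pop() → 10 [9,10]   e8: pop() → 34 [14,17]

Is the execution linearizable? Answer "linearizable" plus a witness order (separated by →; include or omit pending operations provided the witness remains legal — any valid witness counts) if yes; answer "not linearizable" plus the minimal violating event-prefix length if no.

through event 16 a valid linearization exists; event 17 (e8 responding at time 17) ends that
the 8 completed operations admit 9 real-time orders; each fails the LIFO stack replay
every completion of the 1 pending operation (e9) was checked; none linearizes
one such order, e1, e2, e3, e4, e5, e6, e7, e8 (pending dropped), breaks at step 5 where e5 pop() → 10 is illegal
one such order, e1, e2, e3, e4, e5, e7, e6, e8 (pending dropped), breaks at step 5 where e5 pop() → 10 is illegal

not linearizable — minimal violating prefix: 17 events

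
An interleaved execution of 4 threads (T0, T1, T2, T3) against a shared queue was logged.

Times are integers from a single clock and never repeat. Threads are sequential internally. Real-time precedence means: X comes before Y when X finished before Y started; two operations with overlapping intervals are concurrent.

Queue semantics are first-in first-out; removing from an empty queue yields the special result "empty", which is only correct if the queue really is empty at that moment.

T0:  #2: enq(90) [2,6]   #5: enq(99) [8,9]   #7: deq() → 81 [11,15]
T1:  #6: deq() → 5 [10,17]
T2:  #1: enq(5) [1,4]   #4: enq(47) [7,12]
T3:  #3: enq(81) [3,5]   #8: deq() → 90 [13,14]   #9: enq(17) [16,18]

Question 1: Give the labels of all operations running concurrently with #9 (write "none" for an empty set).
#6

overlap test against #9 [16,18]: concurrent iff the interval meets 16..18
#1 [1,4]: before
#2 [2,6]: before
#3 [3,5]: before
#4 [7,12]: before
#5 [8,9]: before
#6 [10,17]: concurrent
#7 [11,15]: before
#8 [13,14]: before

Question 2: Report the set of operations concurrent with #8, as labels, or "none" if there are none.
#6, #7

concurrent with #8 ([13,14]): every op whose interval crosses 13..14
#1 [1,4]: before
#2 [2,6]: before
#3 [3,5]: before
#4 [7,12]: before
#5 [8,9]: before
#6 [10,17]: concurrent
#7 [11,15]: concurrent
#9 [16,18]: after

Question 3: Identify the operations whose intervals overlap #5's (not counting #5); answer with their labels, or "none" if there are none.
#4

#5 runs from 8 to 9; window-overlapping ops are concurrent
#1 [1,4]: before
#2 [2,6]: before
#3 [3,5]: before
#4 [7,12]: concurrent
#6 [10,17]: after
#7 [11,15]: after
#8 [13,14]: after
#9 [16,18]: after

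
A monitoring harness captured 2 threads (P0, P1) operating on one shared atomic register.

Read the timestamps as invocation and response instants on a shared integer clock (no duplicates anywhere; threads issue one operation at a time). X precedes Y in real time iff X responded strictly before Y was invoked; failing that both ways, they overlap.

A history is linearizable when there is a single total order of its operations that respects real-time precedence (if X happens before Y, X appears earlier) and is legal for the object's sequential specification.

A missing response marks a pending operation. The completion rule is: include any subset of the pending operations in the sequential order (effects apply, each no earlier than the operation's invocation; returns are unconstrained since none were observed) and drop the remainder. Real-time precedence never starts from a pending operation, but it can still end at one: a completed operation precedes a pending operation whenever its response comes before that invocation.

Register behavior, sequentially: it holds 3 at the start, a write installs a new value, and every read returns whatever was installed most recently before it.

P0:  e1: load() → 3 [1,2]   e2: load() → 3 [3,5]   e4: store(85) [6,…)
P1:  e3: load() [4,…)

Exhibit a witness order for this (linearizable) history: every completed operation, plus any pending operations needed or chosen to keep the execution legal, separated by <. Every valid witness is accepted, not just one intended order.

after step 1 (e1 load() → 3): value 3
after step 2 (e2 load() → 3): value 3

e1 < e2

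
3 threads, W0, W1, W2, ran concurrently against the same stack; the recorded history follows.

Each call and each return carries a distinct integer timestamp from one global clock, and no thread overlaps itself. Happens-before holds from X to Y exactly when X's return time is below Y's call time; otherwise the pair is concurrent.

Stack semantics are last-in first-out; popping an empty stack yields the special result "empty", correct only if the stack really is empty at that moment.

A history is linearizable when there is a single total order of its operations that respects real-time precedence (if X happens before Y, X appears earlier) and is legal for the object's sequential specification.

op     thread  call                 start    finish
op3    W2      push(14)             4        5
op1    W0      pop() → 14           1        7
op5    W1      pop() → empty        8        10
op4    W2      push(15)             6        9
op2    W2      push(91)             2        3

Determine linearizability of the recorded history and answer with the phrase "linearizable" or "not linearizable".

cut after 9 events: linearizable; cut after 10 events (op5 responds, time 10): not linearizable
all 7 real-time-respecting orders fail — 5 completed stack operations, no legal replay
one such order, op1, op2, op3, op4, op5, breaks at step 1 where op1 pop() → 14 is illegal
one such order, op1, op2, op3, op5, op4, breaks at step 1 where op1 pop() → 14 is illegal

not linearizable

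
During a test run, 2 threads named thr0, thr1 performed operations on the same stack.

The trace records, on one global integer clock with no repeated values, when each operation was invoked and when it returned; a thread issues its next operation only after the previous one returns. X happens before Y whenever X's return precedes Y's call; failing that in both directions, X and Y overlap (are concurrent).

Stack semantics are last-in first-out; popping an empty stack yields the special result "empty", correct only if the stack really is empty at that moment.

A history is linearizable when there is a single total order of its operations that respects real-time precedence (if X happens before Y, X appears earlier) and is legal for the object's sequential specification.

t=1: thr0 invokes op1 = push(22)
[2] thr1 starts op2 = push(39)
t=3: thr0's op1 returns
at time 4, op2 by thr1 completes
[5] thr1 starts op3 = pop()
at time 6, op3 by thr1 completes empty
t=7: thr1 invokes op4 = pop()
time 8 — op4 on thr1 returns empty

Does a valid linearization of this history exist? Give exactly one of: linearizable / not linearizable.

not linearizable

already the first 6 events (up to op3's response at time 6) admit no linearization; the first 5 still do
the 3 completed operations admit 2 real-time orders; each fails the stack replay
for example op1, op2, op3 fails at step 3: op3 pop() → empty is not legal there
for example op2, op1, op3 fails at step 3: op3 pop() → empty is not legal there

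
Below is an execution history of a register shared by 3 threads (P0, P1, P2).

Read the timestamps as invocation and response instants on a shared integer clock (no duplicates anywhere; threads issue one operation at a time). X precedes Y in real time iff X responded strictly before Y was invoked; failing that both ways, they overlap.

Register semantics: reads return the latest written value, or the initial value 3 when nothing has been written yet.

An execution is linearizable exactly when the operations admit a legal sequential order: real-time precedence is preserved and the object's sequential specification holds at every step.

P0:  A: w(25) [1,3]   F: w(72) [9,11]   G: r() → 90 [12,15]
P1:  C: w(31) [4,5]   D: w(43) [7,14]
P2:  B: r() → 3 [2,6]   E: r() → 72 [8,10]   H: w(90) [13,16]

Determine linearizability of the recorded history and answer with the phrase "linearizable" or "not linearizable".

linearizable

witness order: B, A, C, D, F, E, H, G
step 1: B r() → 3 — value 3
step 2: A w(25) — value 25
step 3: C w(31) — value 31
step 4: D w(43) — value 43
step 5: F w(72) — value 72
step 6: E r() → 72 — value 72
step 7: H w(90) — value 90
step 8: G r() → 90 — value 90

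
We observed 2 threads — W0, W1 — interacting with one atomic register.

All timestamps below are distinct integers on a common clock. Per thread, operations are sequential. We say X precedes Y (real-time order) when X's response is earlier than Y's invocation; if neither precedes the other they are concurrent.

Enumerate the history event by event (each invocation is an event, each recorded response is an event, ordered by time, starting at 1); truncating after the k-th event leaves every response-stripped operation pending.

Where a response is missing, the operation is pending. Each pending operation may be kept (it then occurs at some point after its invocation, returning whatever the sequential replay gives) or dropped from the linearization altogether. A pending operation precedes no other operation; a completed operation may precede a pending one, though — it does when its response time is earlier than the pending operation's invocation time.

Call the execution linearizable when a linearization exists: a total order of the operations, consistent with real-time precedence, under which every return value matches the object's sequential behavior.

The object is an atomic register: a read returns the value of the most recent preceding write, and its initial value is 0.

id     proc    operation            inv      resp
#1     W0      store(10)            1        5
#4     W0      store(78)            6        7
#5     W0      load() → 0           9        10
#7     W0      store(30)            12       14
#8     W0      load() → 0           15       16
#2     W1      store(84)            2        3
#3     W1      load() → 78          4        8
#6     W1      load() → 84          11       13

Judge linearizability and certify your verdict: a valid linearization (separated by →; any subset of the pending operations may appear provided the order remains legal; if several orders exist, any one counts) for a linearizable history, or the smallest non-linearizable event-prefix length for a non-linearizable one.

not linearizable — minimal violating prefix: 10 events

cut after 9 events: linearizable; cut after 10 events (#5 responds, time 10): not linearizable
5 orders of the 5 completed atomic register ops respect real time; none is legal
e.g. #1, #2, #3, #4, #5: illegal at step 3, since #3 load() → 78 cannot apply there
e.g. #1, #2, #4, #3, #5: illegal at step 5, since #5 load() → 0 cannot apply there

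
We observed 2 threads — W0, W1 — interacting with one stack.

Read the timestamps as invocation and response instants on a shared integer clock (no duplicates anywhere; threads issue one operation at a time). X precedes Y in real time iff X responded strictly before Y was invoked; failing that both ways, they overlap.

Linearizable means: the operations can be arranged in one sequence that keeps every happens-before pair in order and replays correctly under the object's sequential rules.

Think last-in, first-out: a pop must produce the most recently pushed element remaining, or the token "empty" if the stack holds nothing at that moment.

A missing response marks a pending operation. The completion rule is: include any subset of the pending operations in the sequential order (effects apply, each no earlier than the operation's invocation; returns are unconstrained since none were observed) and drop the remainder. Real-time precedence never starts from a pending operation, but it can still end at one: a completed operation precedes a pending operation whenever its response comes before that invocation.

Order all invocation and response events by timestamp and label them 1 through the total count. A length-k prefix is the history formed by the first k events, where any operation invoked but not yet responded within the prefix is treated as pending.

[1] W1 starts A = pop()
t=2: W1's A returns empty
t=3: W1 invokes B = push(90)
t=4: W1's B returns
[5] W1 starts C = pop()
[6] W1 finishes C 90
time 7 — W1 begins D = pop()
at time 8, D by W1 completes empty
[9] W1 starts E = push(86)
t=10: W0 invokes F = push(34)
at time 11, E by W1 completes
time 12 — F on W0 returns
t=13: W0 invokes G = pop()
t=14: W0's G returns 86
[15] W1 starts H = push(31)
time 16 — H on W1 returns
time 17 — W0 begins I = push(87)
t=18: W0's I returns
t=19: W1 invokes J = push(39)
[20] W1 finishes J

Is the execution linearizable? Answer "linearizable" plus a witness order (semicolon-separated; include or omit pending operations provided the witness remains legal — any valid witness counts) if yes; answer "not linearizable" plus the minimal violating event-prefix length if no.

after step 1 (A pop() → empty): stack <>
after step 2 (B push(90)): stack <90>
after step 3 (C pop() → 90): stack <>
after step 4 (D pop() → empty): stack <>
after step 5 (F push(34)): stack <34>
after step 6 (E push(86)): stack <34,86>
after step 7 (G pop() → 86): stack <34>
after step 8 (H push(31)): stack <34,31>
after step 9 (I push(87)): stack <34,31,87>
after step 10 (J push(39)): stack <34,31,87,39>

linearizable — witness: A; B; C; D; F; E; G; H; I; J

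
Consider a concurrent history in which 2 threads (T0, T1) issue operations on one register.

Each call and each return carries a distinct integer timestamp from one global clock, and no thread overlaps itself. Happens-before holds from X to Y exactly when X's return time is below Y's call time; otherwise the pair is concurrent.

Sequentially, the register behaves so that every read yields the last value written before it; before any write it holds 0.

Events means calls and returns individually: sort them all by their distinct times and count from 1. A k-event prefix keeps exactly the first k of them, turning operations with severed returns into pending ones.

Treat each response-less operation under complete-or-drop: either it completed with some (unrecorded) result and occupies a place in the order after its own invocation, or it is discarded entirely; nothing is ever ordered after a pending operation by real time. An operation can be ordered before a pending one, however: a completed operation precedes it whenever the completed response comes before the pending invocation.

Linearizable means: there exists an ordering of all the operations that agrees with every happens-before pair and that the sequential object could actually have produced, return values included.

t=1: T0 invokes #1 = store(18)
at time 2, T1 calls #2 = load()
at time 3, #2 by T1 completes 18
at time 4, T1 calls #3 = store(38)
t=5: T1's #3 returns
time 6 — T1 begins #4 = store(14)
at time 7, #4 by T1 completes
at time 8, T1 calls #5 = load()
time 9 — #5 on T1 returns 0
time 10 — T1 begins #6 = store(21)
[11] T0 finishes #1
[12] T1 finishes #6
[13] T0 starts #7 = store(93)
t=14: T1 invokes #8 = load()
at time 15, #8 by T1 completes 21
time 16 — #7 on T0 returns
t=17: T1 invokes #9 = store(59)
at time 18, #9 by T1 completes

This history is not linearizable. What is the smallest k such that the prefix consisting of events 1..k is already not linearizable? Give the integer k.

9

events 1..8 are still linearizable — one witness is #1, #2, #3, #4:
step 1: #1 store(18) (pending, included) — value 18
step 2: #2 load() → 18 — value 18
step 3: #3 store(38) — value 38
step 4: #4 store(14) — value 14
once event 9 joins (#5's response, time 9), exhaustive search finds no witness
no escape via the 1 pending operation (#1): every completion choice fails
e.g. #2, #3, #4, #5 (pending dropped): illegal at step 1, since #2 load() → 18 cannot apply there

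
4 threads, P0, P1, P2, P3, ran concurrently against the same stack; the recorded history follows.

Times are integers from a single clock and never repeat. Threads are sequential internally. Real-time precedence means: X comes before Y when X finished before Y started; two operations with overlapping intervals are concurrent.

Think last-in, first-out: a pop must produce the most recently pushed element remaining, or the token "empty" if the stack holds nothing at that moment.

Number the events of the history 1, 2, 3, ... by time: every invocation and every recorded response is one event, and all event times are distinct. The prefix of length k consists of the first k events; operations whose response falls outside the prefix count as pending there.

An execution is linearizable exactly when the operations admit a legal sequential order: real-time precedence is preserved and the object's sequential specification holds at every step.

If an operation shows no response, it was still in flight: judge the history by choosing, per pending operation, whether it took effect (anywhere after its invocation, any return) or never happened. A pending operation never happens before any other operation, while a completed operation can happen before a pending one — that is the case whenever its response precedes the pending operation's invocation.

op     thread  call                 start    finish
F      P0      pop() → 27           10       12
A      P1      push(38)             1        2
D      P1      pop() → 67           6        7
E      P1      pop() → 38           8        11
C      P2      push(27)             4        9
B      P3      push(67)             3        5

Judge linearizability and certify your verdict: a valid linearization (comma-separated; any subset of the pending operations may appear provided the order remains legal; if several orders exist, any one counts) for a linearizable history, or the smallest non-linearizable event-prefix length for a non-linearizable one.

linearizable — witness: A, B, D, C, F, E

1. A push(38), leaving stack <38>
2. B push(67), leaving stack <38,67>
3. D pop() → 67, leaving stack <38>
4. C push(27), leaving stack <38,27>
5. F pop() → 27, leaving stack <38>
6. E pop() → 38, leaving stack <>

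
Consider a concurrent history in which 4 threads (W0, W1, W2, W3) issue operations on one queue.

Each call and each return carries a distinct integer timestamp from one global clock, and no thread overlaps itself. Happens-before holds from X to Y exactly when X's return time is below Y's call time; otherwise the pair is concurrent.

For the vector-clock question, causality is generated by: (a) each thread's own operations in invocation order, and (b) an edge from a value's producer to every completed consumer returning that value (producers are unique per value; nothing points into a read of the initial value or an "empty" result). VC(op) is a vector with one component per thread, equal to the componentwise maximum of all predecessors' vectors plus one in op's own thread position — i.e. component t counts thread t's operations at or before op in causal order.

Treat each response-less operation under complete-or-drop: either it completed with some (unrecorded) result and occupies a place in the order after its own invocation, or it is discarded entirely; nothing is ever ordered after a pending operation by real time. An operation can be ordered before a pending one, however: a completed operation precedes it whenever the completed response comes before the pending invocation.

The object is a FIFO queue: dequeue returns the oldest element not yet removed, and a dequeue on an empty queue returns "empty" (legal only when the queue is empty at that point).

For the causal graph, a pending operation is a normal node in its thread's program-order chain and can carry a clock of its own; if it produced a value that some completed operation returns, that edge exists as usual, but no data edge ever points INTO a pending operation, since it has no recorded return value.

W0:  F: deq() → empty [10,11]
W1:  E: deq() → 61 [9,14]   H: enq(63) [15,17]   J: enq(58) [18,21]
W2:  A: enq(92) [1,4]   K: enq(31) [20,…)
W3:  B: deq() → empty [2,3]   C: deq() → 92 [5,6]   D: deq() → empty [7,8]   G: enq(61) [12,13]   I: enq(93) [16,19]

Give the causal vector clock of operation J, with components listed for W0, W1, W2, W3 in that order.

(0, 3, 1, 4)

B, invoked 2, has no incoming edges; only W3's bump applies → (0, 0, 0, 1)
A, invoked 1, has no incoming edges; only W2's bump applies → (0, 0, 1, 0)
F, invoked 10, has no incoming edges; only W0's bump applies → (1, 0, 0, 0)
invoked at 20, K merges VC(A)=(0, 0, 1, 0) and bumps W2's slot → (0, 0, 2, 0)
invoked at 5, C merges VC(A)=(0, 0, 1, 0), VC(B)=(0, 0, 0, 1) and bumps W3's slot → (0, 0, 1, 2)
invoked at 7, D merges VC(C)=(0, 0, 1, 2) and bumps W3's slot → (0, 0, 1, 3)
invoked at 12, G merges VC(D)=(0, 0, 1, 3) and bumps W3's slot → (0, 0, 1, 4)
invoked at 16, I merges VC(G)=(0, 0, 1, 4) and bumps W3's slot → (0, 0, 1, 5)
invoked at 9, E merges VC(G)=(0, 0, 1, 4) and bumps W1's slot → (0, 1, 1, 4)
invoked at 15, H merges VC(E)=(0, 1, 1, 4) and bumps W1's slot → (0, 2, 1, 4)
invoked at 18, J merges VC(H)=(0, 2, 1, 4) and bumps W1's slot → (0, 3, 1, 4)
target: VC(J) = (0, 3, 1, 4)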